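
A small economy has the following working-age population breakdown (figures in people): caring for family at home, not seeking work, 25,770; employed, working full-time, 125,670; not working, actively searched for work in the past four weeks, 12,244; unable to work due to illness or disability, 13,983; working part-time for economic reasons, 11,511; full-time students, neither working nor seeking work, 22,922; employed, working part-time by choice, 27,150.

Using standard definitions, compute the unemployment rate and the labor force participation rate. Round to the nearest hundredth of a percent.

Unemployment rate ≈ 6.93%; labor force participation rate ≈ 73.80%.

Employed = 125,670 + 11,511 + 27,150 = 164,331 (anyone who worked, including part-time for economic reasons, counts as employed).
Unemployed = 12,244.
Labor force = 164,331 + 12,244 = 176,575.
Not in labor force = 25,770 + 13,983 + 22,922 = 62,675 (those not working and not actively searching are outside the labor force).
Civilian working-age population = 176,575 + 62,675 = 239,250.
Unemployment rate = 12,244 / 176,575 = 6.93%.
Labor force participation rate = 176,575 / 239,250 = 73.80%.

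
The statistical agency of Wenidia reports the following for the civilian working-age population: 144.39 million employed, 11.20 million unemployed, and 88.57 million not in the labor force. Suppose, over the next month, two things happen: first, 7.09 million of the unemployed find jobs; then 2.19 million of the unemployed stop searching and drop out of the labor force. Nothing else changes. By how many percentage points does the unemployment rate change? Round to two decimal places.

The unemployment rate changes by −5.95 percentage points.

Initially, labor force = 144.39 + 11.20 = 155.59 million, so u = 11.20/155.59 = 7.20%.
After the first change, unemployed falls and employed rises by 7.09; labor force unchanged → E = 151.48, U = 4.11, labor force = 155.59 million.
After the second change, unemployed and labor force both fall by 2.19 → E = 151.48, U = 1.92, labor force = 153.40 million.
New unemployment rate = 1.92 / 153.40 = 1.25%.
Change = 1.25% − 7.20% = −5.95 percentage points.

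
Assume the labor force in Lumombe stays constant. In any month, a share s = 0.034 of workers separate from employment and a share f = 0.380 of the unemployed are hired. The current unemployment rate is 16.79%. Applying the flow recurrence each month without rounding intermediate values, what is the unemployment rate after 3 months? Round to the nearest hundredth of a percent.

With a fixed labor force, u_{t+1} = u_t + s·(1−u_t) − f·u_t = u_t·(1−s−f) + s.
Here 1−s−f = 0.586 and s = 0.034.
u_1 = 0.167900 × 0.586 + 0.034 = 0.132389.
u_2 = 0.132389 × 0.586 + 0.034 = 0.111580.
u_3 = 0.111580 × 0.586 + 0.034 = 0.099386.

Unemployment rate after three months ≈ 9.94%.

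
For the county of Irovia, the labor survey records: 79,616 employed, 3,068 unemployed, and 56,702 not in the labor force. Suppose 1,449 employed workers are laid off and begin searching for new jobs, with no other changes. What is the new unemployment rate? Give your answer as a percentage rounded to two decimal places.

Initially, labor force = 79,616 + 3,068 = 82,684, so u = 3,068/82,684 = 3.71%.
After the change, employed falls and unemployed rises by 1,449; labor force unchanged → E = 78,167, U = 4,517, labor force = 82,684.
New unemployment rate = 4,517 / 82,684 = 5.46%.

New unemployment rate ≈ 5.46%.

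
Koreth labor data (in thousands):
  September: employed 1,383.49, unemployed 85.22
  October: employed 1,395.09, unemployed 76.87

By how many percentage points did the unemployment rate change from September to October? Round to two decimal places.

September: labor force = 1,383.49 + 85.22 = 1,468.71; u = 85.22/1,468.71 = 5.80%.
October: labor force = 1,395.09 + 76.87 = 1,471.96; u = 76.87/1,471.96 = 5.22%.
Change = 5.22% − 5.80% = −0.58 pp.

The unemployment rate changed by −0.58 percentage points.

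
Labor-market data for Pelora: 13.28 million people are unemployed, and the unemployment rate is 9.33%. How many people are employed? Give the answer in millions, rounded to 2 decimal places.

About 129.06 million are employed.

Labor force = U / u = 13.28 / 0.0933 ≈ 142.34 million.
Employed = labor force − unemployed = 142.34 − 13.28 = 129.06 million.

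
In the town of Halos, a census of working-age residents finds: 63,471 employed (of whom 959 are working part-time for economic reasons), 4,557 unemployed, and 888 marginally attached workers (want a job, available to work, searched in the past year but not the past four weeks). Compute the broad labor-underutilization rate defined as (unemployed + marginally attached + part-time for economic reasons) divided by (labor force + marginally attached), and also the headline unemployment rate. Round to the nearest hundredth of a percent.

Labor force = 63,471 + 4,557 = 68,028.
Numerator = 4,557 + 888 + 959 = 6,404.
Denominator = 68,028 + 888 = 68,916.
Broad rate = 6,404 / 68,916 = 9.29%.
Headline unemployment rate = 4,557 / 68,028 = 6.70%.

Broad underutilization rate ≈ 9.29%; headline unemployment rate ≈ 6.70%.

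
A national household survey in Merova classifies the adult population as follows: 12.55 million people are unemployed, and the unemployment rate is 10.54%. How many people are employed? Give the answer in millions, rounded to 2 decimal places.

Labor force = U / u = 12.55 / 0.1054 ≈ 119.07 million.
Employed = labor force − unemployed = 119.07 − 12.55 = 106.52 million.

About 106.52 million are employed.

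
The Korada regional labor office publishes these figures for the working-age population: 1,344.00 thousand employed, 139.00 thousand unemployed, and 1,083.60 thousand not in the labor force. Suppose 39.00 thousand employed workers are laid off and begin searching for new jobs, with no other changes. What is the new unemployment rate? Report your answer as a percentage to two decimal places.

Initially, labor force = 1,344.00 + 139.00 = 1,483.00 thousand, so u = 139.00/1,483.00 = 9.37%.
After the change, employed falls and unemployed rises by 39.00; labor force unchanged → E = 1,305.00, U = 178.00, labor force = 1,483.00 thousand.
New unemployment rate = 178.00 / 1,483.00 = 12.00%.

New unemployment rate ≈ 12.00%.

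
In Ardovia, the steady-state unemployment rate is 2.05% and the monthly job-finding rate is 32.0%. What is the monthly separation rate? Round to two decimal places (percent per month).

From u* = s/(s+f): s = u·f/(1−u).
s = 0.0205 × 32.0 / (1 − 0.0205) = 0.6560 / 0.9795 ≈ 0.67% per month.

Separation rate ≈ 0.67% per month.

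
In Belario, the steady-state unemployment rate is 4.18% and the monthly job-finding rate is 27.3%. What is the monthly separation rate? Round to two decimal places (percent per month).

Separation rate ≈ 1.19% per month.

From u* = s/(s+f): s = u·f/(1−u).
s = 0.0418 × 27.3 / (1 − 0.0418) = 1.1411 / 0.9582 ≈ 1.19% per month.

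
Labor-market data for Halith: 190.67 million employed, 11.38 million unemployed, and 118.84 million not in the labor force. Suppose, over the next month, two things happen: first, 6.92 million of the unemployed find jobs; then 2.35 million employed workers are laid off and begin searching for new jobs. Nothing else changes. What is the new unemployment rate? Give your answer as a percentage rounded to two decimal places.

New unemployment rate ≈ 3.37%.

Initially, labor force = 190.67 + 11.38 = 202.05 million, so u = 11.38/202.05 = 5.63%.
After the first change, unemployed falls and employed rises by 6.92; labor force unchanged → E = 197.59, U = 4.46, labor force = 202.05 million.
After the second change, employed falls and unemployed rises by 2.35; labor force unchanged → E = 195.24, U = 6.81, labor force = 202.05 million.
New unemployment rate = 6.81 / 202.05 = 3.37%.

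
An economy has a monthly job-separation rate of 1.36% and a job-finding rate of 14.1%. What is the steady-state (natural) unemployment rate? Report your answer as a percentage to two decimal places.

Steady-state unemployment rate ≈ 8.80%.

At steady state the flows balance: s·E = f·U, so U/(E+U) = s/(s+f).
u* = 1.36 / (1.36 + 14.1) = 1.36 / 15.46 = 8.80%.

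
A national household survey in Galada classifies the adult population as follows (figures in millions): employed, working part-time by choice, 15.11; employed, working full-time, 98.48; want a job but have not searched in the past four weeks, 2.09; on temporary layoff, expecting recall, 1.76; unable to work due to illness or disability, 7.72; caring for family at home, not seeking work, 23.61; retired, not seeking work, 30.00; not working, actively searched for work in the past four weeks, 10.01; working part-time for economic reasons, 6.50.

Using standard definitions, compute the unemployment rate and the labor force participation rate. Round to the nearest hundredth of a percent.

Unemployment rate ≈ 8.93%; labor force participation rate ≈ 67.52%.

Employed = 15.11 + 98.48 + 6.50 = 120.09 million (anyone who worked, including part-time for economic reasons, counts as employed).
Unemployed = 1.76 + 10.01 = 11.77 million (jobless and actively searching, or on temporary layoff).
Labor force = 120.09 + 11.77 = 131.86 million.
Not in labor force = 2.09 + 7.72 + 23.61 + 30.00 = 63.42 million (those not working and not actively searching are outside the labor force — including those who want a job but have given up searching).
Civilian working-age population = 131.86 + 63.42 = 195.28 million.
Unemployment rate = 11.77 / 131.86 = 8.93%.
Labor force participation rate = 131.86 / 195.28 = 67.52%.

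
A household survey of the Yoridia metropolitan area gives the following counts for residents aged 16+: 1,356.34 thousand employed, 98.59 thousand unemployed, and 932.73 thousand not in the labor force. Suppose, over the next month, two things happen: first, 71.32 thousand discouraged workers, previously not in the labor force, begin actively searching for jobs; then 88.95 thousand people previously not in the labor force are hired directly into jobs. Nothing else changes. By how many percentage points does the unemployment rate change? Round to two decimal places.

The unemployment rate changes by +3.74 percentage points.

Initially, labor force = 1,356.34 + 98.59 = 1,454.93 thousand, so u = 98.59/1,454.93 = 6.78%.
After the first change, unemployed and labor force both rise by 71.32 → E = 1,356.34, U = 169.91, labor force = 1,526.25 thousand.
After the second change, employed and labor force both rise by 88.95; unemployed unchanged → E = 1,445.29, U = 169.91, labor force = 1,615.20 thousand.
New unemployment rate = 169.91 / 1,615.20 = 10.52%.
Change = 10.52% − 6.78% = +3.74 percentage points.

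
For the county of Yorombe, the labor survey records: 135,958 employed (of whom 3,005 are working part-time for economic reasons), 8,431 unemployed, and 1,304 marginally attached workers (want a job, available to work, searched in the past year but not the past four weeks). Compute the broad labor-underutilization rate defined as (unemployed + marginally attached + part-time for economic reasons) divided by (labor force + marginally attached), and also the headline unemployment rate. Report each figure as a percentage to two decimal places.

Broad underutilization rate ≈ 8.74%; headline unemployment rate ≈ 5.84%.

Labor force = 135,958 + 8,431 = 144,389.
Numerator = 8,431 + 1,304 + 3,005 = 12,740.
Denominator = 144,389 + 1,304 = 145,693.
Broad rate = 12,740 / 145,693 = 8.74%.
Headline unemployment rate = 8,431 / 144,389 = 5.84%.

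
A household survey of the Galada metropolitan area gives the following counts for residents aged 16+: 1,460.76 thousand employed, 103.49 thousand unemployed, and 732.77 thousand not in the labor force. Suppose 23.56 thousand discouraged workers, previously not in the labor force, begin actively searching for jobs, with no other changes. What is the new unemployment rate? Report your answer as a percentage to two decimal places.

Initially, labor force = 1,460.76 + 103.49 = 1,564.25 thousand, so u = 103.49/1,564.25 = 6.62%.
After the change, unemployed and labor force both rise by 23.56 → E = 1,460.76, U = 127.05, labor force = 1,587.81 thousand.
New unemployment rate = 127.05 / 1,587.81 = 8.00%.

New unemployment rate ≈ 8.00%.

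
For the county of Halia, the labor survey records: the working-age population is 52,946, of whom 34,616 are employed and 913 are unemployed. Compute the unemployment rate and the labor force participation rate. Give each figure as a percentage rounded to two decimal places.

Unemployment rate ≈ 2.57%; labor force participation rate ≈ 67.10%.

Labor force = employed + unemployed = 34,616 + 913 = 35,529.
Unemployment rate = 913 / 35,529 = 2.57%.
Labor force participation rate = 35,529 / 52,946 = 67.10%.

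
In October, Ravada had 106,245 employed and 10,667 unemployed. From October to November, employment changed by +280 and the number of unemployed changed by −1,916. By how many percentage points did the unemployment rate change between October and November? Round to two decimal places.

The unemployment rate changed by −1.53 percentage points.

October: labor force = 106,245 + 10,667 = 116,912; u = 10,667/116,912 = 9.12%.
November: labor force = 106,525 + 8,751 = 115,276; u = 8,751/115,276 = 7.59%.
Change = 7.59% − 9.12% = −1.53 pp.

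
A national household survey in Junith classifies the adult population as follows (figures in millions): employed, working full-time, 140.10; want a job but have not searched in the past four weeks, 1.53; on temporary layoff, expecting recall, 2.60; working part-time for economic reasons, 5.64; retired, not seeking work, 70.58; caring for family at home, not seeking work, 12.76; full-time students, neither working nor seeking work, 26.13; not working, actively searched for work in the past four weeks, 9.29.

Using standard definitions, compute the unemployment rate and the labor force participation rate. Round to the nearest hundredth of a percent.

Employed = 140.10 + 5.64 = 145.74 million (anyone who worked, including part-time for economic reasons, counts as employed).
Unemployed = 2.60 + 9.29 = 11.89 million (jobless and actively searching, or on temporary layoff).
Labor force = 145.74 + 11.89 = 157.63 million.
Not in labor force = 1.53 + 70.58 + 12.76 + 26.13 = 111.00 million (those not working and not actively searching are outside the labor force — including those who want a job but have given up searching).
Civilian working-age population = 157.63 + 111.00 = 268.63 million.
Unemployment rate = 11.89 / 157.63 = 7.54%.
Labor force participation rate = 157.63 / 268.63 = 58.68%.

Unemployment rate ≈ 7.54%; labor force participation rate ≈ 58.68%.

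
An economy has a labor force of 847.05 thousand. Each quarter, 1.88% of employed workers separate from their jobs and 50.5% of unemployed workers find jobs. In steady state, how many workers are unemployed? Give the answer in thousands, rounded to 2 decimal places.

About 30.40 thousand are unemployed in steady state.

Steady-state unemployment rate u* = s/(s+f) = 1.88/(1.88+50.5) = 0.035892.
Unemployed = u* × labor force = 0.035892 × 847.05 ≈ 30.40 thousand.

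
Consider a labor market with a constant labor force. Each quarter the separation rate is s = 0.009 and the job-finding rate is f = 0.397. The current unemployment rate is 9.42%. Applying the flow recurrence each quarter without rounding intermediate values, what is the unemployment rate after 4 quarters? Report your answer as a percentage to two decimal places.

With a fixed labor force, u_{t+1} = u_t + s·(1−u_t) − f·u_t = u_t·(1−s−f) + s.
Here 1−s−f = 0.594 and s = 0.009.
u_1 = 0.094200 × 0.594 + 0.009 = 0.064955.
u_2 = 0.064955 × 0.594 + 0.009 = 0.047583.
u_3 = 0.047583 × 0.594 + 0.009 = 0.037264.
u_4 = 0.037264 × 0.594 + 0.009 = 0.031135.

Unemployment rate after four quarters ≈ 3.11%.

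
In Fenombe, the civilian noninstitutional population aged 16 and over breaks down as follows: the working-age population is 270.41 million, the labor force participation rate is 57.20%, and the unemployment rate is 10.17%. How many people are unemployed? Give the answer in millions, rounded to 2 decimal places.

About 15.73 million are unemployed.

Labor force = 0.5720 × 270.41 = 154.67 million.
Unemployed = 0.1017 × 154.67 ≈ 15.73 million.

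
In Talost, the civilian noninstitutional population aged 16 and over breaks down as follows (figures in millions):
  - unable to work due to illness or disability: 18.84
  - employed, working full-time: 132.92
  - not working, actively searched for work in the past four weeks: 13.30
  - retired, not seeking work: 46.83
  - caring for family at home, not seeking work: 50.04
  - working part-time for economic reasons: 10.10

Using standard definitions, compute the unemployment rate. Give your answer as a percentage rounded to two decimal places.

Unemployment rate ≈ 8.51%.

Employed = 132.92 + 10.10 = 143.02 million (anyone who worked, including part-time for economic reasons, counts as employed).
Unemployed = 13.30 million.
Labor force = 143.02 + 13.30 = 156.32 million.
Unemployment rate = 13.30 / 156.32 = 8.51%.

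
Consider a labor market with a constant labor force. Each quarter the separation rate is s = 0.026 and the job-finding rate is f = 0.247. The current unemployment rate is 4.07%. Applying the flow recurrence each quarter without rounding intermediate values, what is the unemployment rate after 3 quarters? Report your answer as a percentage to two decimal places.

Unemployment rate after three quarters ≈ 7.43%.

With a fixed labor force, u_{t+1} = u_t + s·(1−u_t) − f·u_t = u_t·(1−s−f) + s.
Here 1−s−f = 0.727 and s = 0.026.
u_1 = 0.040700 × 0.727 + 0.026 = 0.055589.
u_2 = 0.055589 × 0.727 + 0.026 = 0.066413.
u_3 = 0.066413 × 0.727 + 0.026 = 0.074282.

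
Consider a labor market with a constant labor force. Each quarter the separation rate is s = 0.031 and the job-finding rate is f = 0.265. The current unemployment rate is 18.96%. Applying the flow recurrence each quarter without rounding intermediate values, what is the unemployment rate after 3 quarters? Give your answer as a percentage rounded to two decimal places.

Unemployment rate after three quarters ≈ 13.43%.

With a fixed labor force, u_{t+1} = u_t + s·(1−u_t) − f·u_t = u_t·(1−s−f) + s.
Here 1−s−f = 0.704 and s = 0.031.
u_1 = 0.189600 × 0.704 + 0.031 = 0.164478.
u_2 = 0.164478 × 0.704 + 0.031 = 0.146793.
u_3 = 0.146793 × 0.704 + 0.031 = 0.134342.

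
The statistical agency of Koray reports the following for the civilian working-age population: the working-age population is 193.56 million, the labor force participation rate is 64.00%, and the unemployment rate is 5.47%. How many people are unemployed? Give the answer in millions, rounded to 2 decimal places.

About 6.78 million are unemployed.

Labor force = 0.6400 × 193.56 = 123.88 million.
Unemployed = 0.0547 × 123.88 ≈ 6.78 million.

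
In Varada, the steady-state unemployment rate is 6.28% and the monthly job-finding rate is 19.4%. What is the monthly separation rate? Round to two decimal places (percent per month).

From u* = s/(s+f): s = u·f/(1−u).
s = 0.0628 × 19.4 / (1 − 0.0628) = 1.2183 / 0.9372 ≈ 1.30% per month.

Separation rate ≈ 1.30% per month.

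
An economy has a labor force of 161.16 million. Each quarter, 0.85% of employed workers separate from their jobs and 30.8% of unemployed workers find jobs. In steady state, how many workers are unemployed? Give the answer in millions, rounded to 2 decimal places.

Steady-state unemployment rate u* = s/(s+f) = 0.85/(0.85+30.8) = 0.026856.
Unemployed = u* × labor force = 0.026856 × 161.16 ≈ 4.33 million.

About 4.33 million are unemployed in steady state.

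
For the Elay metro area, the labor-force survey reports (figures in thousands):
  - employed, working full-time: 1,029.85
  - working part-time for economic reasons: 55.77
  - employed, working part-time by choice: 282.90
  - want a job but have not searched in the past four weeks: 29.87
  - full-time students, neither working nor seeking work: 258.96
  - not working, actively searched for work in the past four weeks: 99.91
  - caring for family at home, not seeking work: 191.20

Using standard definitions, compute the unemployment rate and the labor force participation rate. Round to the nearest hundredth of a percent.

Unemployment rate ≈ 6.80%; labor force participation rate ≈ 75.36%.

Employed = 1,029.85 + 55.77 + 282.90 = 1,368.52 thousand (anyone who worked, including part-time for economic reasons, counts as employed).
Unemployed = 99.91 thousand.
Labor force = 1,368.52 + 99.91 = 1,468.43 thousand.
Not in labor force = 29.87 + 258.96 + 191.20 = 480.03 thousand (those not working and not actively searching are outside the labor force — including those who want a job but have given up searching).
Civilian working-age population = 1,468.43 + 480.03 = 1,948.46 thousand.
Unemployment rate = 99.91 / 1,468.43 = 6.80%.
Labor force participation rate = 1,468.43 / 1,948.46 = 75.36%.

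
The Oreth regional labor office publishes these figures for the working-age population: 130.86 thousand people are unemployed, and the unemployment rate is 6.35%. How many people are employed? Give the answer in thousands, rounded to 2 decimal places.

About 1,929.93 thousand are employed.

Labor force = U / u = 130.86 / 0.0635 ≈ 2,060.79 thousand.
Employed = labor force − unemployed = 2,060.79 − 130.86 = 1,929.93 thousand.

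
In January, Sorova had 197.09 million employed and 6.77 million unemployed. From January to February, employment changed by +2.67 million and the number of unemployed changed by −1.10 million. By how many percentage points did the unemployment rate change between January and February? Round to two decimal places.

January: labor force = 197.09 + 6.77 = 203.86; u = 6.77/203.86 = 3.32%.
February: labor force = 199.76 + 5.67 = 205.43; u = 5.67/205.43 = 2.76%.
Change = 2.76% − 3.32% = −0.56 pp.

The unemployment rate changed by −0.56 percentage points.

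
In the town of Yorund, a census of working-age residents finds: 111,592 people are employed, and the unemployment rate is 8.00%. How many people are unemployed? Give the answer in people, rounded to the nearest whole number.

About 9,704 are unemployed.

Let U be the number unemployed. The labor force is E + U, and U/(E+U) = 0.0800.
So U = 0.0800 × 111,592 / (1 − 0.0800) = 8927.36 / 0.9200 ≈ 9,704.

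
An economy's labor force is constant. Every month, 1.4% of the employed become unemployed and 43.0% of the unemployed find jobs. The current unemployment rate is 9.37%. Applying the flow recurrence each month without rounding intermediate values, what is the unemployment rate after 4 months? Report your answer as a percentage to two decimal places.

With a fixed labor force, u_{t+1} = u_t + s·(1−u_t) − f·u_t = u_t·(1−s−f) + s.
Here 1−s−f = 0.556 and s = 0.014.
u_1 = 0.093700 × 0.556 + 0.014 = 0.066097.
u_2 = 0.066097 × 0.556 + 0.014 = 0.050750.
u_3 = 0.050750 × 0.556 + 0.014 = 0.042217.
u_4 = 0.042217 × 0.556 + 0.014 = 0.037473.

Unemployment rate after four months ≈ 3.75%.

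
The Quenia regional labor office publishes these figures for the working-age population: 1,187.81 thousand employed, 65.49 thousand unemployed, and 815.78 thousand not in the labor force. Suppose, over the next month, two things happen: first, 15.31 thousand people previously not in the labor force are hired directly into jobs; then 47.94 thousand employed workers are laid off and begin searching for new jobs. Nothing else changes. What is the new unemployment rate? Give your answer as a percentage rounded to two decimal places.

Initially, labor force = 1,187.81 + 65.49 = 1,253.30 thousand, so u = 65.49/1,253.30 = 5.23%.
After the first change, employed and labor force both rise by 15.31; unemployed unchanged → E = 1,203.12, U = 65.49, labor force = 1,268.61 thousand.
After the second change, employed falls and unemployed rises by 47.94; labor force unchanged → E = 1,155.18, U = 113.43, labor force = 1,268.61 thousand.
New unemployment rate = 113.43 / 1,268.61 = 8.94%.

New unemployment rate ≈ 8.94%.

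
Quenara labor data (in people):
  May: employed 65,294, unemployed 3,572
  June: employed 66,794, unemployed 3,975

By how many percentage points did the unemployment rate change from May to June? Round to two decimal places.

May: labor force = 65,294 + 3,572 = 68,866; u = 3,572/68,866 = 5.19%.
June: labor force = 66,794 + 3,975 = 70,769; u = 3,975/70,769 = 5.62%.
Change = 5.62% − 5.19% = +0.43 pp.

The unemployment rate changed by +0.43 percentage points.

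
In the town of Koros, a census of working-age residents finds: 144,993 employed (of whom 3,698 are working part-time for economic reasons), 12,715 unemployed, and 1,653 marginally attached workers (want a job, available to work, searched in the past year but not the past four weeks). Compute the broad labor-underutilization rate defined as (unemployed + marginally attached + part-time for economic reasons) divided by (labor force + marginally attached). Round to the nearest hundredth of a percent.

Broad underutilization rate ≈ 11.34%.

Labor force = 144,993 + 12,715 = 157,708.
Numerator = 12,715 + 1,653 + 3,698 = 18,066.
Denominator = 157,708 + 1,653 = 159,361.
Broad rate = 18,066 / 159,361 = 11.34%.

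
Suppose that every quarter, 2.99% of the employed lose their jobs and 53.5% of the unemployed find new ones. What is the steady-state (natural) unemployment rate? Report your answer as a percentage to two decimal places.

Steady-state unemployment rate ≈ 5.29%.

At steady state the flows balance: s·E = f·U, so U/(E+U) = s/(s+f).
u* = 2.99 / (2.99 + 53.5) = 2.99 / 56.49 = 5.29%.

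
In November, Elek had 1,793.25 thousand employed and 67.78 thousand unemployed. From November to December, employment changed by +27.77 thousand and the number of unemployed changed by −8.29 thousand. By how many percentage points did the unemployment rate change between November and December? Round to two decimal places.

The unemployment rate changed by −0.48 percentage points.

November: labor force = 1,793.25 + 67.78 = 1,861.03; u = 67.78/1,861.03 = 3.64%.
December: labor force = 1,821.02 + 59.49 = 1,880.51; u = 59.49/1,880.51 = 3.16%.
Change = 3.16% − 3.64% = −0.48 pp.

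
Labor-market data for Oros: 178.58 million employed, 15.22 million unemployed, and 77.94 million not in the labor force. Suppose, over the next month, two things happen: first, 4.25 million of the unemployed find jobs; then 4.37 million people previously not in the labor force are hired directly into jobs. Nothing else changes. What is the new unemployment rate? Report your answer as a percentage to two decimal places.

New unemployment rate ≈ 5.54%.

Initially, labor force = 178.58 + 15.22 = 193.80 million, so u = 15.22/193.80 = 7.85%.
After the first change, unemployed falls and employed rises by 4.25; labor force unchanged → E = 182.83, U = 10.97, labor force = 193.80 million.
After the second change, employed and labor force both rise by 4.37; unemployed unchanged → E = 187.20, U = 10.97, labor force = 198.17 million.
New unemployment rate = 10.97 / 198.17 = 5.54%.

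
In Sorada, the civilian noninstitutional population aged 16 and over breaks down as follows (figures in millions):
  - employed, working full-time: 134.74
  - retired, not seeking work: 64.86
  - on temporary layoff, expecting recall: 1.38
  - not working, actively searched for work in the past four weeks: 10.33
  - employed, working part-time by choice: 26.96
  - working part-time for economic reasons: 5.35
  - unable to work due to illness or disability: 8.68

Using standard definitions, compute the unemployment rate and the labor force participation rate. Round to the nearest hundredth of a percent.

Unemployment rate ≈ 6.55%; labor force participation rate ≈ 70.85%.

Employed = 134.74 + 26.96 + 5.35 = 167.05 million (anyone who worked, including part-time for economic reasons, counts as employed).
Unemployed = 1.38 + 10.33 = 11.71 million (jobless and actively searching, or on temporary layoff).
Labor force = 167.05 + 11.71 = 178.76 million.
Not in labor force = 64.86 + 8.68 = 73.54 million (those not working and not actively searching are outside the labor force).
Civilian working-age population = 178.76 + 73.54 = 252.30 million.
Unemployment rate = 11.71 / 178.76 = 6.55%.
Labor force participation rate = 178.76 / 252.30 = 70.85%.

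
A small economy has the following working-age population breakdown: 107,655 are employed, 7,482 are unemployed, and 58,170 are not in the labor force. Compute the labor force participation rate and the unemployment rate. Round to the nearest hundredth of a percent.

Labor force participation rate ≈ 66.44%; unemployment rate ≈ 6.50%.

Labor force = employed + unemployed = 107,655 + 7,482 = 115,137.
Working-age population = 115,137 + 58,170 = 173,307.
Unemployment rate = 7,482 / 115,137 = 6.50%.
Labor force participation rate = 115,137 / 173,307 = 66.44%.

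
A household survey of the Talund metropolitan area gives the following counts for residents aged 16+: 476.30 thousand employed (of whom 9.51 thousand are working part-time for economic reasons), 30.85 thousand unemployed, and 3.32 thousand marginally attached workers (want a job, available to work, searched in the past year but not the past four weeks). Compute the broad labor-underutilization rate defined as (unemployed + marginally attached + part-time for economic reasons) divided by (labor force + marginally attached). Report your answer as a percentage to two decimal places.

Broad underutilization rate ≈ 8.56%.

Labor force = 476.30 + 30.85 = 507.15 thousand.
Numerator = 30.85 + 3.32 + 9.51 = 43.68 thousand.
Denominator = 507.15 + 3.32 = 510.47 thousand.
Broad rate = 43.68 / 510.47 = 8.56%.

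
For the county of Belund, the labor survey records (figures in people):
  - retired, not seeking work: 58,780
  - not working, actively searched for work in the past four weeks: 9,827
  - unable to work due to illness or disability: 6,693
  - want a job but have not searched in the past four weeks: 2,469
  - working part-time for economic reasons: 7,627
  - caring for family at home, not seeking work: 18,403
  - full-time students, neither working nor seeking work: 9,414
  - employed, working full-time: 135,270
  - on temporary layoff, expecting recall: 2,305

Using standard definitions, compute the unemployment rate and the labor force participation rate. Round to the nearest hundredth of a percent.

Employed = 7,627 + 135,270 = 142,897 (anyone who worked, including part-time for economic reasons, counts as employed).
Unemployed = 9,827 + 2,305 = 12,132 (jobless and actively searching, or on temporary layoff).
Labor force = 142,897 + 12,132 = 155,029.
Not in labor force = 58,780 + 6,693 + 2,469 + 18,403 + 9,414 = 95,759 (those not working and not actively searching are outside the labor force — including those who want a job but have given up searching).
Civilian working-age population = 155,029 + 95,759 = 250,788.
Unemployment rate = 12,132 / 155,029 = 7.83%.
Labor force participation rate = 155,029 / 250,788 = 61.82%.

Unemployment rate ≈ 7.83%; labor force participation rate ≈ 61.82%.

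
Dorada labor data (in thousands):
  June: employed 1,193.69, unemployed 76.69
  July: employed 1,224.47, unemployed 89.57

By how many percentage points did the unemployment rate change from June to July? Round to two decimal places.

The unemployment rate changed by +0.78 percentage points.

June: labor force = 1,193.69 + 76.69 = 1,270.38; u = 76.69/1,270.38 = 6.04%.
July: labor force = 1,224.47 + 89.57 = 1,314.04; u = 89.57/1,314.04 = 6.82%.
Change = 6.82% − 6.04% = +0.78 pp.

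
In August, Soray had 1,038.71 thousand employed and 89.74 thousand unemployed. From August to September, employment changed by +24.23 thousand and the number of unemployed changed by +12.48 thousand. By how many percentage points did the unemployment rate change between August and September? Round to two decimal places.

August: labor force = 1,038.71 + 89.74 = 1,128.45; u = 89.74/1,128.45 = 7.95%.
September: labor force = 1,062.94 + 102.22 = 1,165.16; u = 102.22/1,165.16 = 8.77%.
Change = 8.77% − 7.95% = +0.82 pp.

The unemployment rate changed by +0.82 percentage points.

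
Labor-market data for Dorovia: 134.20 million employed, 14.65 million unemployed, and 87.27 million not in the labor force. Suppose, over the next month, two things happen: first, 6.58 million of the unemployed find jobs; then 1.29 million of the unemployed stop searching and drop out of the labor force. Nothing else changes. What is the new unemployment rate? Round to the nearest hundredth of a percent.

New unemployment rate ≈ 4.59%.

Initially, labor force = 134.20 + 14.65 = 148.85 million, so u = 14.65/148.85 = 9.84%.
After the first change, unemployed falls and employed rises by 6.58; labor force unchanged → E = 140.78, U = 8.07, labor force = 148.85 million.
After the second change, unemployed and labor force both fall by 1.29 → E = 140.78, U = 6.78, labor force = 147.56 million.
New unemployment rate = 6.78 / 147.56 = 4.59%.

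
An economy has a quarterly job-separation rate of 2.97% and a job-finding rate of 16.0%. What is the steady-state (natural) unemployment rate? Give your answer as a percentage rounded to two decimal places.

Steady-state unemployment rate ≈ 15.66%.

At steady state the flows balance: s·E = f·U, so U/(E+U) = s/(s+f).
u* = 2.97 / (2.97 + 16.0) = 2.97 / 18.97 = 15.66%.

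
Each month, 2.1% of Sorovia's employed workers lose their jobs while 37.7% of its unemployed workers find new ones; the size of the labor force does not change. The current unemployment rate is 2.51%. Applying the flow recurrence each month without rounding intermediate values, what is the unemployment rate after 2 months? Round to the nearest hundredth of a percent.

Unemployment rate after two months ≈ 4.27%.

With a fixed labor force, u_{t+1} = u_t + s·(1−u_t) − f·u_t = u_t·(1−s−f) + s.
Here 1−s−f = 0.602 and s = 0.021.
u_1 = 0.025100 × 0.602 + 0.021 = 0.036110.
u_2 = 0.036110 × 0.602 + 0.021 = 0.042738.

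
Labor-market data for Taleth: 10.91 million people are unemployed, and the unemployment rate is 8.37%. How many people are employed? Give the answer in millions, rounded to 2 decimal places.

Labor force = U / u = 10.91 / 0.0837 ≈ 130.35 million.
Employed = labor force − unemployed = 130.35 − 10.91 = 119.44 million.

About 119.44 million are employed.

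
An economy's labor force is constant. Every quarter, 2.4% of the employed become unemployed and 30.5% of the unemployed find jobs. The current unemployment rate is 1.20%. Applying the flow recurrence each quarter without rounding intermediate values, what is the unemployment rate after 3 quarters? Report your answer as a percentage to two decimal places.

Unemployment rate after three quarters ≈ 5.45%.

With a fixed labor force, u_{t+1} = u_t + s·(1−u_t) − f·u_t = u_t·(1−s−f) + s.
Here 1−s−f = 0.671 and s = 0.024.
u_1 = 0.012000 × 0.671 + 0.024 = 0.032052.
u_2 = 0.032052 × 0.671 + 0.024 = 0.045507.
u_3 = 0.045507 × 0.671 + 0.024 = 0.054535.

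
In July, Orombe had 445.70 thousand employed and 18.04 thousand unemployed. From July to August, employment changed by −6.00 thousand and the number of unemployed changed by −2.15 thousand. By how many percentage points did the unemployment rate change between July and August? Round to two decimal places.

July: labor force = 445.70 + 18.04 = 463.74; u = 18.04/463.74 = 3.89%.
August: labor force = 439.70 + 15.89 = 455.59; u = 15.89/455.59 = 3.49%.
Change = 3.49% − 3.89% = −0.40 pp.

The unemployment rate changed by −0.40 percentage points.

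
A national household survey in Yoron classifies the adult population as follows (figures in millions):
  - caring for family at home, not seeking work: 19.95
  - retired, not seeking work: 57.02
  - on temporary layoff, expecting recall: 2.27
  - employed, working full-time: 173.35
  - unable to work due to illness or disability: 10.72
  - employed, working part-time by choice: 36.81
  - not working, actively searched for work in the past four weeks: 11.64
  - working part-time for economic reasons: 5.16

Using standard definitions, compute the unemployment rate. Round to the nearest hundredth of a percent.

Employed = 173.35 + 36.81 + 5.16 = 215.32 million (anyone who worked, including part-time for economic reasons, counts as employed).
Unemployed = 2.27 + 11.64 = 13.91 million (jobless and actively searching, or on temporary layoff).
Labor force = 215.32 + 13.91 = 229.23 million.
Unemployment rate = 13.91 / 229.23 = 6.07%.

Unemployment rate ≈ 6.07%.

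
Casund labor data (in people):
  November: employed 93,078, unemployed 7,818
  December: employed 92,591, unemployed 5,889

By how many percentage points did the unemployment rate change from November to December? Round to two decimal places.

The unemployment rate changed by −1.77 percentage points.

November: labor force = 93,078 + 7,818 = 100,896; u = 7,818/100,896 = 7.75%.
December: labor force = 92,591 + 5,889 = 98,480; u = 5,889/98,480 = 5.98%.
Change = 5.98% − 7.75% = −1.77 pp.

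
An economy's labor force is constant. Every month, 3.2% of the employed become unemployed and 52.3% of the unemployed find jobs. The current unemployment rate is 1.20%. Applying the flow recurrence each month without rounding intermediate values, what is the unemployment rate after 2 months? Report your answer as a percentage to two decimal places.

With a fixed labor force, u_{t+1} = u_t + s·(1−u_t) − f·u_t = u_t·(1−s−f) + s.
Here 1−s−f = 0.445 and s = 0.032.
u_1 = 0.012000 × 0.445 + 0.032 = 0.037340.
u_2 = 0.037340 × 0.445 + 0.032 = 0.048616.

Unemployment rate after two months ≈ 4.86%.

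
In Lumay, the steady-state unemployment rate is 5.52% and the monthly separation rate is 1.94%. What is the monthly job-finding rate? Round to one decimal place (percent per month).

Job-finding rate ≈ 33.2% per month.

From u* = s/(s+f): f = s·(1−u)/u.
f = 1.94 × (1 − 0.0552) / 0.0552 = 1.8329 / 0.0552 ≈ 33.2% per month.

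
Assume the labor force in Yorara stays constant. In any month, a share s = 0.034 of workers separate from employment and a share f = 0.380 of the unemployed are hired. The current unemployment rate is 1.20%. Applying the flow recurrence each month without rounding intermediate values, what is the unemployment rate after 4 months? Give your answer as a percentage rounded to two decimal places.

With a fixed labor force, u_{t+1} = u_t + s·(1−u_t) − f·u_t = u_t·(1−s−f) + s.
Here 1−s−f = 0.586 and s = 0.034.
u_1 = 0.012000 × 0.586 + 0.034 = 0.041032.
u_2 = 0.041032 × 0.586 + 0.034 = 0.058045.
u_3 = 0.058045 × 0.586 + 0.034 = 0.068014.
u_4 = 0.068014 × 0.586 + 0.034 = 0.073856.

Unemployment rate after four months ≈ 7.39%.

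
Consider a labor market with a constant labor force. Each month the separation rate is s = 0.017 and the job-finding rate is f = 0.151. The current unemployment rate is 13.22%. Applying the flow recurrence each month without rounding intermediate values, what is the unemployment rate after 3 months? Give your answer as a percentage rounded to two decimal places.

Unemployment rate after three months ≈ 11.90%.

With a fixed labor force, u_{t+1} = u_t + s·(1−u_t) − f·u_t = u_t·(1−s−f) + s.
Here 1−s−f = 0.832 and s = 0.017.
u_1 = 0.132200 × 0.832 + 0.017 = 0.126990.
u_2 = 0.126990 × 0.832 + 0.017 = 0.122656.
u_3 = 0.122656 × 0.832 + 0.017 = 0.119050.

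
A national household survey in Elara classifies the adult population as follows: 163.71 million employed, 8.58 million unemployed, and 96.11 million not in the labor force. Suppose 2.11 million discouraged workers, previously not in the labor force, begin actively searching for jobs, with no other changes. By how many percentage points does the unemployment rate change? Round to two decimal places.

Initially, labor force = 163.71 + 8.58 = 172.29 million, so u = 8.58/172.29 = 4.98%.
After the change, unemployed and labor force both rise by 2.11 → E = 163.71, U = 10.69, labor force = 174.40 million.
New unemployment rate = 10.69 / 174.40 = 6.13%.
Change = 6.13% − 4.98% = +1.15 percentage points.

The unemployment rate changes by +1.15 percentage points.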